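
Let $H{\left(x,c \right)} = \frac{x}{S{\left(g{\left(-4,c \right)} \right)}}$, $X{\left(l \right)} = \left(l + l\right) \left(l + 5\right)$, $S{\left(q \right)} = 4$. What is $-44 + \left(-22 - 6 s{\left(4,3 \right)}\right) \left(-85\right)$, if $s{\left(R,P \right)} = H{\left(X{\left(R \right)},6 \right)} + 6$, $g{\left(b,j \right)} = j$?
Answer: $14066$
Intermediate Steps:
$X{\left(l \right)} = 2 l \left(5 + l\right)$
$H{\left(x,c \right)} = \frac{x}{4}$
$s{\left(R,P \right)} = 6 + \frac{R \left(5 + R\right)}{2}$ ($s{\left(R,P \right)} = \frac{2 R \left(5 + R\right)}{4} + 6 = \frac{R \left(5 + R\right)}{2} + 6 = 6 + \frac{R \left(5 + R\right)}{2}$)
$-44 + \left(-22 - 6 s{\left(4,3 \right)}\right) \left(-85\right) = -44 + \left(-22 - 6 \left(6 + \frac{1}{2} \cdot 4 \left(5 + 4\right)\right)\right) \left(-85\right) = -44 + \left(-22 - 6 \left(6 + \frac{1}{2} \cdot 4 \cdot 9\right)\right) \left(-85\right) = -44 + \left(-22 - 6 \left(6 + 18\right)\right) \left(-85\right) = -44 + \left(-22 - 6 \cdot 24\right) \left(-85\right) = -44 + \left(-22 - 144\right) \left(-85\right) = -44 - -14110 = -44 + 14110 = 14066$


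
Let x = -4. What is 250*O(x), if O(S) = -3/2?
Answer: -375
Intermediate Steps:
O(S) = -3/2 (O(S) = -3*½ = -3/2)
250*O(x) = 250*(-3/2) = -375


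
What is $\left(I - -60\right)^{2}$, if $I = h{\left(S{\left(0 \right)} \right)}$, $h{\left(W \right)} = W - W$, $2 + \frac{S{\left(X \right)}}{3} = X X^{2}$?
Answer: $3600$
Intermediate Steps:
$S{\left(X \right)} = -6 + 3 X^{3}$ ($S{\left(X \right)} = -6 + 3 X X^{2} = -6 + 3 X^{3}$)
$h{\left(W \right)} = 0$
$I = 0$
$\left(I - -60\right)^{2} = \left(0 - -60\right)^{2} = \left(0 + 60\right)^{2} = 60^{2} = 3600$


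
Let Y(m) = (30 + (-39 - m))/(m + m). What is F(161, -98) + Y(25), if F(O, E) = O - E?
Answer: 6458/25 ≈ 258.32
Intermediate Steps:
Y(m) = (-9 - m)/(2*m) (Y(m) = (-9 - m)/((2*m)) = (-9 - m)*(1/(2*m)) = (-9 - m)/(2*m))
F(161, -98) + Y(25) = (161 - 1*(-98)) + (½)*(-9 - 1*25)/25 = (161 + 98) + (½)*(1/25)*(-9 - 25) = 259 + (½)*(1/25)*(-34) = 259 - 17/25 = 6458/25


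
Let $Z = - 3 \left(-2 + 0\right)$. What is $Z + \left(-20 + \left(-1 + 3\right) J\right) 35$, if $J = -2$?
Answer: $-834$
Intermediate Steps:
$Z = 6$ ($Z = \left(-3\right) \left(-2\right) = 6$)
$Z + \left(-20 + \left(-1 + 3\right) J\right) 35 = 6 + \left(-20 + \left(-1 + 3\right) \left(-2\right)\right) 35 = 6 + \left(-20 + 2 \left(-2\right)\right) 35 = 6 + \left(-20 - 4\right) 35 = 6 - 840 = -834$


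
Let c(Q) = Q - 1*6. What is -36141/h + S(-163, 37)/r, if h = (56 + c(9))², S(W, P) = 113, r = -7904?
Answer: -286051817/27513824 ≈ -10.397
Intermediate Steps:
c(Q) = -6 + Q (c(Q) = Q - 6 = -6 + Q)
h = 3481 (h = (56 + (-6 + 9))² = (56 + 3)² = 59² = 3481)
-36141/h + S(-163, 37)/r = -36141/3481 + 113/(-7904) = -36141*1/3481 + 113*(-1/7904) = -36141/3481 - 113/7904 = -286051817/27513824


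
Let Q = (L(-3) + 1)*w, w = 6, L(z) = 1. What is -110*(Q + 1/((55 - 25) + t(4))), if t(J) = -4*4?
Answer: -9295/7 ≈ -1327.9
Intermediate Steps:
t(J) = -16
Q = 12 (Q = (1 + 1)*6 = 2*6 = 12)
-110*(Q + 1/((55 - 25) + t(4))) = -110*(12 + 1/((55 - 25) - 16)) = -110*(12 + 1/(30 - 16)) = -110*(12 + 1/14) = -110*169/14 = -9295/7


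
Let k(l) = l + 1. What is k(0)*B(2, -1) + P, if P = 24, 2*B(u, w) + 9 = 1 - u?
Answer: 19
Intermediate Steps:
k(l) = 1 + l
B(u, w) = -4 - u/2 (B(u, w) = -9/2 + (1 - u)/2 = -9/2 + (½ - u/2) = -4 - u/2)
k(0)*B(2, -1) + P = (1 + 0)*(-4 - ½*2) + 24 = 1*(-4 - 1) + 24 = 1*(-5) + 24 = -5 + 24 = 19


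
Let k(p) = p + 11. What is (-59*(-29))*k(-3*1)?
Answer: 13688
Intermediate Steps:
k(p) = 11 + p
(-59*(-29))*k(-3*1) = (-59*(-29))*(11 - 3*1) = 1711*(11 - 3) = 1711*8 = 13688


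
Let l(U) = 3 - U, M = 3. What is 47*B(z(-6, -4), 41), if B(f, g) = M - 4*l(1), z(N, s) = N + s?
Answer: -235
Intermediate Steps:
B(f, g) = -5 (B(f, g) = 3 - 4*(3 - 1*1) = 3 - 4*(3 - 1) = 3 - 4*2 = 3 - 8 = -5)
47*B(z(-6, -4), 41) = 47*(-5) = -235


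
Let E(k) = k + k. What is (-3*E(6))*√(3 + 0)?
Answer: -36*√3 ≈ -62.354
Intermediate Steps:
E(k) = 2*k
(-3*E(6))*√(3 + 0) = (-6*6)*√(3 + 0) = (-3*12)*√3 = -36*√3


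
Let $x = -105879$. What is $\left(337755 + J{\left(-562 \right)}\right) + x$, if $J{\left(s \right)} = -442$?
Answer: $231434$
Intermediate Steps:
$\left(337755 + J{\left(-562 \right)}\right) + x = \left(337755 - 442\right) - 105879 = 337313 - 105879 = 231434$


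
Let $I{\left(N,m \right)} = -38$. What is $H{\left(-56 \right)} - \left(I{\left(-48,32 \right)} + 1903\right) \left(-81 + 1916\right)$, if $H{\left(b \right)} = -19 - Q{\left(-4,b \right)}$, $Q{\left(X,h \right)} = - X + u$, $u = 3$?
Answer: $-3422301$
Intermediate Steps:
$Q{\left(X,h \right)} = 3 - X$ ($Q{\left(X,h \right)} = - X + 3 = 3 - X$)
$H{\left(b \right)} = -26$ ($H{\left(b \right)} = -19 - \left(3 - -4\right) = -19 - \left(3 + 4\right) = -19 - 7 = -26$)
$H{\left(-56 \right)} - \left(I{\left(-48,32 \right)} + 1903\right) \left(-81 + 1916\right) = -26 - \left(-38 + 1903\right) \left(-81 + 1916\right) = -26 - 1865 \cdot 1835 = -26 - 3422275 = -3422301$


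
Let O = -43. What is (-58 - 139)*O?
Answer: 8471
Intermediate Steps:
(-58 - 139)*O = (-58 - 139)*(-43) = -197*(-43) = 8471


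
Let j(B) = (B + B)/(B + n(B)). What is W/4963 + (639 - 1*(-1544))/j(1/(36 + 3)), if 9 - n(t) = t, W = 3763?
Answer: 3802821905/9926 ≈ 3.8312e+5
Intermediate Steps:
n(t) = 9 - t
j(B) = 2*B/9 (j(B) = (B + B)/(B + (9 - B)) = (2*B)/9 = (2*B)*(⅑) = 2*B/9)
W/4963 + (639 - 1*(-1544))/j(1/(36 + 3)) = 3763/4963 + (639 - 1*(-1544))/((2/(9*(36 + 3)))) = 3763*(1/4963) + (639 + 1544)/(((2/9)/39)) = 3763/4963 + 2183/(((2/9)*(1/39))) = 3763/4963 + 2183/(2/351) = 3763/4963 + 2183*(351/2) = 3763/4963 + 766233/2 = 3802821905/9926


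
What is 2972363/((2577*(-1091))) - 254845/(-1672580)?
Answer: -851003281025/940494075612 ≈ -0.90485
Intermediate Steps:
2972363/((2577*(-1091))) - 254845/(-1672580) = 2972363/(-2811507) - 254845*(-1/1672580) = 2972363*(-1/2811507) + 50969/334516 = -2972363/2811507 + 50969/334516 = -851003281025/940494075612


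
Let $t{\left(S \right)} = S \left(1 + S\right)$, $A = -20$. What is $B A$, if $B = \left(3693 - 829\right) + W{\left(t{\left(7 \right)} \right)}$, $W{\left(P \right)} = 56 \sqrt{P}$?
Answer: $-57280 - 2240 \sqrt{14} \approx -65661.0$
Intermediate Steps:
$B = 2864 + 112 \sqrt{14}$ ($B = \left(3693 - 829\right) + 56 \sqrt{7 \left(1 + 7\right)} = \left(3693 - 829\right) + 56 \sqrt{7 \cdot 8} = 2864 + 56 \sqrt{56} = 2864 + 56 \cdot 2 \sqrt{14} = 2864 + 112 \sqrt{14} \approx 3283.1$)
$B A = \left(2864 + 112 \sqrt{14}\right) \left(-20\right) = -57280 - 2240 \sqrt{14}$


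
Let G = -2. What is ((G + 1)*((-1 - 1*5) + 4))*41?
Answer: 82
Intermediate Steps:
((G + 1)*((-1 - 1*5) + 4))*41 = ((-2 + 1)*((-1 - 1*5) + 4))*41 = -((-1 - 5) + 4)*41 = -(-6 + 4)*41 = -1*(-2)*41 = 2*41 = 82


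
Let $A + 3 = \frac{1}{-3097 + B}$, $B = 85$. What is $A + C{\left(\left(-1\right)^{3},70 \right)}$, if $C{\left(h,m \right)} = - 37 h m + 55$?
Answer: $\frac{7957703}{3012} \approx 2642.0$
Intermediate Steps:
$C{\left(h,m \right)} = 55 - 37 h m$ ($C{\left(h,m \right)} = - 37 h m + 55 = 55 - 37 h m$)
$A = - \frac{9037}{3012}$ ($A = -3 + \frac{1}{-3097 + 85} = -3 + \frac{1}{-3012} = -3 - \frac{1}{3012} = - \frac{9037}{3012} \approx -3.0003$)
$A + C{\left(\left(-1\right)^{3},70 \right)} = - \frac{9037}{3012} - \left(-55 + 37 \left(-1\right)^{3} \cdot 70\right) = - \frac{9037}{3012} - \left(-55 - 2590\right) = - \frac{9037}{3012} + \left(55 + 2590\right) = - \frac{9037}{3012} + 2645 = \frac{7957703}{3012}$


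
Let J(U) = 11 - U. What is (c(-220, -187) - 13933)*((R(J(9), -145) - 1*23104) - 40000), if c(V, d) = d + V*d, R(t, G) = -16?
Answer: -1705502400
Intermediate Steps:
(c(-220, -187) - 13933)*((R(J(9), -145) - 1*23104) - 40000) = (-187*(1 - 220) - 13933)*((-16 - 1*23104) - 40000) = (-187*(-219) - 13933)*((-16 - 23104) - 40000) = (40953 - 13933)*(-23120 - 40000) = 27020*(-63120) = -1705502400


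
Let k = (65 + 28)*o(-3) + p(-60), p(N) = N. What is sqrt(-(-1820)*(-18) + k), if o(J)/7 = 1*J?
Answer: I*sqrt(34773) ≈ 186.48*I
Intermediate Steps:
o(J) = 7*J (o(J) = 7*(1*J) = 7*J)
k = -2013 (k = (65 + 28)*(7*(-3)) - 60 = 93*(-21) - 60 = -1953 - 60 = -2013)
sqrt(-(-1820)*(-18) + k) = sqrt(-(-1820)*(-18) - 2013) = sqrt(-1*32760 - 2013) = sqrt(-32760 - 2013) = sqrt(-34773) = I*sqrt(34773)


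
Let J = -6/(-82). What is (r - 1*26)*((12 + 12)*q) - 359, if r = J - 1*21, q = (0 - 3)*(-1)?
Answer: -153247/41 ≈ -3737.7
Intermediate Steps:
J = 3/41 (J = -6*(-1/82) = 3/41 ≈ 0.073171)
q = 3 (q = -3*(-1) = 3)
r = -858/41 (r = 3/41 - 1*21 = 3/41 - 21 = -858/41 ≈ -20.927)
(r - 1*26)*((12 + 12)*q) - 359 = (-858/41 - 1*26)*((12 + 12)*3) - 359 = (-858/41 - 26)*(24*3) - 359 = -1924/41*72 - 359 = -138528/41 - 359 = -153247/41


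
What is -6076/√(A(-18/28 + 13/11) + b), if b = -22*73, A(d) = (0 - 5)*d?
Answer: 6076*I*√38151806/247739 ≈ 151.49*I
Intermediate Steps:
A(d) = -5*d
b = -1606
-6076/√(A(-18/28 + 13/11) + b) = -6076/√(-5*(-18/28 + 13/11) - 1606) = -6076/√(-5*(-18*1/28 + 13*(1/11)) - 1606) = -6076/√(-5*(-9/14 + 13/11) - 1606) = -6076/√(-5*83/154 - 1606) = -6076/√(-415/154 - 1606) = -6076*(-I*√38151806/247739) = -(-6076)*I*√38151806/247739 = 6076*I*√38151806/247739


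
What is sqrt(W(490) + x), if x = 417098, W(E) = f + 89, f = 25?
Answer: 2*sqrt(104303) ≈ 645.92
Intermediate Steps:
W(E) = 114 (W(E) = 25 + 89 = 114)
sqrt(W(490) + x) = sqrt(114 + 417098) = sqrt(417212) = 2*sqrt(104303)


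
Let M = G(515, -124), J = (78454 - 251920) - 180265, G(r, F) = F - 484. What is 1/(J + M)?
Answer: -1/354339 ≈ -2.8222e-6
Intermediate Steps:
G(r, F) = -484 + F
J = -353731 (J = -173466 - 180265 = -353731)
M = -608 (M = -484 - 124 = -608)
1/(J + M) = 1/(-353731 - 608) = 1/(-354339) = -1/354339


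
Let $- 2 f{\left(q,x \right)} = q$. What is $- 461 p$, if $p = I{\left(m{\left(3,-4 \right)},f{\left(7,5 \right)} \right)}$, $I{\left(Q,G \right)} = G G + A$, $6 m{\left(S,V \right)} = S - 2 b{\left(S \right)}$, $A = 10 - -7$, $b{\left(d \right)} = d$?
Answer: $- \frac{53937}{4} \approx -13484.0$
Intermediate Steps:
$A = 17$ ($A = 10 + 7 = 17$)
$f{\left(q,x \right)} = - \frac{q}{2}$
$m{\left(S,V \right)} = - \frac{S}{6}$ ($m{\left(S,V \right)} = \frac{S - 2 S}{6} = \frac{\left(-1\right) S}{6} = - \frac{S}{6}$)
$I{\left(Q,G \right)} = 17 + G^{2}$ ($I{\left(Q,G \right)} = G G + 17 = G^{2} + 17 = 17 + G^{2}$)
$p = \frac{117}{4}$ ($p = 17 + \left(\left(- \frac{1}{2}\right) 7\right)^{2} = 17 + \left(- \frac{7}{2}\right)^{2} = 17 + \frac{49}{4} = \frac{117}{4} \approx 29.25$)
$- 461 p = \left(-461\right) \frac{117}{4} = - \frac{53937}{4}$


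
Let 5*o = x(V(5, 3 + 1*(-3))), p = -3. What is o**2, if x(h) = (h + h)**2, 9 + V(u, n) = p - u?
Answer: 1336336/25 ≈ 53453.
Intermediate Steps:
V(u, n) = -12 - u (V(u, n) = -9 + (-3 - u) = -12 - u)
x(h) = 4*h**2 (x(h) = (2*h)**2 = 4*h**2)
o = 1156/5 (o = (4*(-12 - 1*5)**2)/5 = (4*(-12 - 5)**2)/5 = (4*(-17)**2)/5 = (4*289)/5 = (1/5)*1156 = 1156/5 ≈ 231.20)
o**2 = (1156/5)**2 = 1336336/25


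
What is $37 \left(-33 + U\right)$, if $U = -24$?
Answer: $-2109$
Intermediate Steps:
$37 \left(-33 + U\right) = 37 \left(-33 - 24\right) = 37 \left(-57\right) = -2109$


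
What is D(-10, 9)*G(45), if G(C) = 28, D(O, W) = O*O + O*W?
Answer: 280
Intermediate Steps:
D(O, W) = O² + O*W
D(-10, 9)*G(45) = -10*(-10 + 9)*28 = -10*(-1)*28 = 10*28 = 280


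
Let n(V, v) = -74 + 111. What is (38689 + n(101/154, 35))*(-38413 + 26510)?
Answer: -460955578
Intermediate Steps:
n(V, v) = 37
(38689 + n(101/154, 35))*(-38413 + 26510) = (38689 + 37)*(-38413 + 26510) = 38726*(-11903) = -460955578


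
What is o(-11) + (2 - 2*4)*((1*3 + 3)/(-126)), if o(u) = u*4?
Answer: -306/7 ≈ -43.714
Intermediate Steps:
o(u) = 4*u
o(-11) + (2 - 2*4)*((1*3 + 3)/(-126)) = 4*(-11) + (2 - 2*4)*((1*3 + 3)/(-126)) = -44 + (2 - 8)*((3 + 3)*(-1/126)) = -44 - 36*(-1)/126 = -44 - 6*(-1/21) = -44 + 2/7 = -306/7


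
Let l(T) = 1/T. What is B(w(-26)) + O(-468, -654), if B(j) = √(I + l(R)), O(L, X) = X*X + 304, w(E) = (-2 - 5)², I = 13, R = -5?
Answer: 428020 + 8*√5/5 ≈ 4.2802e+5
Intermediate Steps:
w(E) = 49 (w(E) = (-7)² = 49)
O(L, X) = 304 + X² (O(L, X) = X² + 304 = 304 + X²)
B(j) = 8*√5/5 (B(j) = √(13 + 1/(-5)) = √(13 - ⅕) = √(64/5) = 8*√5/5)
B(w(-26)) + O(-468, -654) = 8*√5/5 + (304 + (-654)²) = 8*√5/5 + (304 + 427716) = 8*√5/5 + 428020 = 428020 + 8*√5/5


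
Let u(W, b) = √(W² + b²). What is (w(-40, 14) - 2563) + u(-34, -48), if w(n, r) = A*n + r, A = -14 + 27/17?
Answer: -34893/17 + 2*√865 ≈ -1993.7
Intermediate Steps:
A = -211/17 (A = -14 + 27*(1/17) = -14 + 27/17 = -211/17 ≈ -12.412)
w(n, r) = r - 211*n/17 (w(n, r) = -211*n/17 + r = r - 211*n/17)
(w(-40, 14) - 2563) + u(-34, -48) = ((14 - 211/17*(-40)) - 2563) + √((-34)² + (-48)²) = ((14 + 8440/17) - 2563) + √(1156 + 2304) = (8678/17 - 2563) + √3460 = -34893/17 + 2*√865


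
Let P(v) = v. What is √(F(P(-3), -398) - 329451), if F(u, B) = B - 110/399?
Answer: I*√52512334539/399 ≈ 574.33*I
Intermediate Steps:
F(u, B) = -110/399 + B (F(u, B) = B - 110*1/399 = B - 110/399 = -110/399 + B)
√(F(P(-3), -398) - 329451) = √((-110/399 - 398) - 329451) = √(-158912/399 - 329451) = √(-131609861/399) = I*√52512334539/399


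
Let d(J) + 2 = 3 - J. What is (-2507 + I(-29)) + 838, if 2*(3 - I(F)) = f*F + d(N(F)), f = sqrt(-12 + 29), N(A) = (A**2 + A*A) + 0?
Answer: -1651/2 + 29*sqrt(17)/2 ≈ -765.71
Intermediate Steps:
N(A) = 2*A**2 (N(A) = (A**2 + A**2) + 0 = 2*A**2 + 0 = 2*A**2)
d(J) = 1 - J (d(J) = -2 + (3 - J) = 1 - J)
f = sqrt(17) ≈ 4.1231
I(F) = 5/2 + F**2 - F*sqrt(17)/2 (I(F) = 3 - (sqrt(17)*F + (1 - 2*F**2))/2 = 3 - (F*sqrt(17) + (1 - 2*F**2))/2 = 3 - (1 - 2*F**2 + F*sqrt(17))/2 = 3 + (-1/2 + F**2 - F*sqrt(17)/2) = 5/2 + F**2 - F*sqrt(17)/2)
(-2507 + I(-29)) + 838 = (-2507 + (5/2 + (-29)**2 - 1/2*(-29)*sqrt(17))) + 838 = (-2507 + (5/2 + 841 + 29*sqrt(17)/2)) + 838 = (-2507 + (1687/2 + 29*sqrt(17)/2)) + 838 = (-3327/2 + 29*sqrt(17)/2) + 838 = -1651/2 + 29*sqrt(17)/2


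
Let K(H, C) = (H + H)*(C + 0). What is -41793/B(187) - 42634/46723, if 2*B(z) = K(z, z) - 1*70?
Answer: -3442070495/1632221282 ≈ -2.1088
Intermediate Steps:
K(H, C) = 2*C*H (K(H, C) = (2*H)*C = 2*C*H)
B(z) = -35 + z**2 (B(z) = (2*z*z - 1*70)/2 = (2*z**2 - 70)/2 = (-70 + 2*z**2)/2 = -35 + z**2)
-41793/B(187) - 42634/46723 = -41793/(-35 + 187**2) - 42634/46723 = -41793/(-35 + 34969) - 42634*1/46723 = -41793/34934 - 42634/46723 = -3442070495/1632221282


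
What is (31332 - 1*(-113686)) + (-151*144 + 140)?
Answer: 123414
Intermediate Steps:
(31332 - 1*(-113686)) + (-151*144 + 140) = (31332 + 113686) + (-21744 + 140) = 145018 - 21604 = 123414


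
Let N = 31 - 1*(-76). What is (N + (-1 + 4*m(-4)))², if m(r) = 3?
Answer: 13924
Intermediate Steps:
N = 107 (N = 31 + 76 = 107)
(N + (-1 + 4*m(-4)))² = (107 + (-1 + 4*3))² = (107 + (-1 + 12))² = (107 + 11)² = 118² = 13924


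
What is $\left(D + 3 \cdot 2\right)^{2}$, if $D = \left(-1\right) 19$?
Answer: $169$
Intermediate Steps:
$D = -19$
$\left(D + 3 \cdot 2\right)^{2} = \left(-19 + 3 \cdot 2\right)^{2} = \left(-19 + 6\right)^{2} = \left(-13\right)^{2} = 169$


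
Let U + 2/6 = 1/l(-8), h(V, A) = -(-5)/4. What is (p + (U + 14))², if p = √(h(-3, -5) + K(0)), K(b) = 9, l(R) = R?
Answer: 111529/576 + 325*√41/24 ≈ 280.34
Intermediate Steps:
h(V, A) = 5/4 (h(V, A) = -(-5)/4 = -1*(-5/4) = 5/4)
p = √41/2 (p = √(5/4 + 9) = √(41/4) = √41/2 ≈ 3.2016)
U = -11/24 (U = -⅓ + 1/(-8) = -⅓ - ⅛ = -11/24 ≈ -0.45833)
(p + (U + 14))² = (√41/2 + (-11/24 + 14))² = (√41/2 + 325/24)² = (325/24 + √41/2)²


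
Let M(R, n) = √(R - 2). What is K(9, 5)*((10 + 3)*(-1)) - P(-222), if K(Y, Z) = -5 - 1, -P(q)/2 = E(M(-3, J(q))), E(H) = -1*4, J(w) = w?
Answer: 70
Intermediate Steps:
M(R, n) = √(-2 + R)
E(H) = -4
P(q) = 8 (P(q) = -2*(-4) = 8)
K(Y, Z) = -6
K(9, 5)*((10 + 3)*(-1)) - P(-222) = -6*(10 + 3)*(-1) - 1*8 = -78*(-1) - 8 = -6*(-13) - 8 = 78 - 8 = 70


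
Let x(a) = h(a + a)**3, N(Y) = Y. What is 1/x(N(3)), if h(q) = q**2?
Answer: 1/46656 ≈ 2.1433e-5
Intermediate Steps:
x(a) = 64*a**6 (x(a) = ((a + a)**2)**3 = ((2*a)**2)**3 = (4*a**2)**3 = 64*a**6)
1/x(N(3)) = 1/(64*3**6) = 1/(64*729) = 1/46656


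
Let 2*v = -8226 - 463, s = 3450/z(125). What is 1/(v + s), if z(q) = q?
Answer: -10/43169 ≈ -0.00023165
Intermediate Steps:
s = 138/5 (s = 3450/125 = 3450*(1/125) = 138/5 ≈ 27.600)
v = -8689/2 (v = (-8226 - 463)/2 = (1/2)*(-8689) = -8689/2 ≈ -4344.5)
1/(v + s) = 1/(-8689/2 + 138/5) = 1/(-43169/10) = -10/43169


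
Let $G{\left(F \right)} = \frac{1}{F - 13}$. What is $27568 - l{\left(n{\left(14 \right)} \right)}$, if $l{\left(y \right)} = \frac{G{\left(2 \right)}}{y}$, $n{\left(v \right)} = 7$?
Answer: $\frac{2122737}{77} \approx 27568.0$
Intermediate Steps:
$G{\left(F \right)} = \frac{1}{-13 + F}$
$l{\left(y \right)} = - \frac{1}{11 y}$ ($l{\left(y \right)} = \frac{1}{\left(-13 + 2\right) y} = \frac{1}{\left(-11\right) y} = - \frac{1}{11 y}$)
$27568 - l{\left(n{\left(14 \right)} \right)} = 27568 - - \frac{1}{11 \cdot 7} = 27568 - \left(- \frac{1}{11}\right) \frac{1}{7} = 27568 - - \frac{1}{77} = 27568 + \frac{1}{77} = \frac{2122737}{77}$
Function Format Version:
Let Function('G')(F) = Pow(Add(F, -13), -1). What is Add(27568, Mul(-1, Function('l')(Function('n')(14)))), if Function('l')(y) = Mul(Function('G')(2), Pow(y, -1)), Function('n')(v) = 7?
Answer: Rational(2122737, 77) ≈ 27568.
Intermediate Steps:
Function('G')(F) = Pow(Add(-13, F), -1)
Function('l')(y) = Mul(Rational(-1, 11), Pow(y, -1)) (Function('l')(y) = Mul(Pow(Add(-13, 2), -1), Pow(y, -1)) = Mul(Pow(-11, -1), Pow(y, -1)) = Mul(Rational(-1, 11), Pow(y, -1)))
Add(27568, Mul(-1, Function('l')(Function('n')(14)))) = Add(27568, Mul(-1, Mul(Rational(-1, 11), Pow(7, -1)))) = Add(27568, Mul(-1, Mul(Rational(-1, 11), Rational(1, 7)))) = Add(27568, Mul(-1, Rational(-1, 77))) = Add(27568, Rational(1, 77)) = Rational(2122737, 77)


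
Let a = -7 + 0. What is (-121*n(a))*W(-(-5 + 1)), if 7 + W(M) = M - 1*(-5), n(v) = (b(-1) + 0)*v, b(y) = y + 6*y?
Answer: -11858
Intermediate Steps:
b(y) = 7*y
a = -7
n(v) = -7*v (n(v) = (7*(-1) + 0)*v = (-7 + 0)*v = -7*v)
W(M) = -2 + M (W(M) = -7 + (M - 1*(-5)) = -7 + (M + 5) = -7 + (5 + M) = -2 + M)
(-121*n(a))*W(-(-5 + 1)) = (-(-847)*(-7))*(-2 - (-5 + 1)) = (-121*49)*(-2 - 1*(-4)) = -5929*(-2 + 4) = -5929*2 = -11858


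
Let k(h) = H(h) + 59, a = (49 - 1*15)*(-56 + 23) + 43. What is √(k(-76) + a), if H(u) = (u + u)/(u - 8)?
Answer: I*√449022/21 ≈ 31.909*I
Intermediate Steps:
a = -1079 (a = (49 - 15)*(-33) + 43 = 34*(-33) + 43 = -1122 + 43 = -1079)
H(u) = 2*u/(-8 + u) (H(u) = (2*u)/(-8 + u) = 2*u/(-8 + u))
k(h) = 59 + 2*h/(-8 + h) (k(h) = 2*h/(-8 + h) + 59 = 59 + 2*h/(-8 + h))
√(k(-76) + a) = √((-472 + 61*(-76))/(-8 - 76) - 1079) = √((-472 - 4636)/(-84) - 1079) = √(-1/84*(-5108) - 1079) = √(1277/21 - 1079) = √(-21382/21) = I*√449022/21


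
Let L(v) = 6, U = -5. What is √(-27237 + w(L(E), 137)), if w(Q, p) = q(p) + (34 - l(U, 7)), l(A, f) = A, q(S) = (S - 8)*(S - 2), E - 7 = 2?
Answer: 3*I*√1087 ≈ 98.909*I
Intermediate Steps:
E = 9 (E = 7 + 2 = 9)
q(S) = (-8 + S)*(-2 + S)
w(Q, p) = 55 + p² - 10*p (w(Q, p) = (16 + p² - 10*p) + (34 - 1*(-5)) = (16 + p² - 10*p) + (34 + 5) = (16 + p² - 10*p) + 39 = 55 + p² - 10*p)
√(-27237 + w(L(E), 137)) = √(-27237 + (55 + 137² - 10*137)) = √(-27237 + (55 + 18769 - 1370)) = √(-27237 + 17454) = √(-9783) = 3*I*√1087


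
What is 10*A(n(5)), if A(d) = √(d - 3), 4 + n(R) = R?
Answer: 10*I*√2 ≈ 14.142*I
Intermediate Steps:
n(R) = -4 + R
A(d) = √(-3 + d)
10*A(n(5)) = 10*√(-3 + (-4 + 5)) = 10*√(-3 + 1) = 10*√(-2) = 10*(I*√2) = 10*I*√2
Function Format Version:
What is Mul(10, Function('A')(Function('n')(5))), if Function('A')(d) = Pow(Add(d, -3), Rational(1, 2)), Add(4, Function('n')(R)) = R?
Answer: Mul(10, I, Pow(2, Rational(1, 2))) ≈ Mul(14.142, I)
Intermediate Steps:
Function('n')(R) = Add(-4, R)
Function('A')(d) = Pow(Add(-3, d), Rational(1, 2))
Mul(10, Function('A')(Function('n')(5))) = Mul(10, Pow(Add(-3, Add(-4, 5)), Rational(1, 2))) = Mul(10, Pow(Add(-3, 1), Rational(1, 2))) = Mul(10, Pow(-2, Rational(1, 2))) = Mul(10, Mul(I, Pow(2, Rational(1, 2)))) = Mul(10, I, Pow(2, Rational(1, 2)))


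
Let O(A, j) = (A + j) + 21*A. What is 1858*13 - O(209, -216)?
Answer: 19772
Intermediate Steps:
O(A, j) = j + 22*A
1858*13 - O(209, -216) = 1858*13 - (-216 + 22*209) = 24154 - (-216 + 4598) = 24154 - 1*4382 = 24154 - 4382 = 19772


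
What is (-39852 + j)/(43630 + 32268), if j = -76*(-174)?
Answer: -13314/37949 ≈ -0.35084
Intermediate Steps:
j = 13224
(-39852 + j)/(43630 + 32268) = (-39852 + 13224)/(43630 + 32268) = -26628/75898 = -26628*1/75898 = -13314/37949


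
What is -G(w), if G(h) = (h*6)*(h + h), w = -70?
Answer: -58800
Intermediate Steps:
G(h) = 12*h² (G(h) = (6*h)*(2*h) = 12*h²)
-G(w) = -12*(-70)² = -12*4900 = -1*58800 = -58800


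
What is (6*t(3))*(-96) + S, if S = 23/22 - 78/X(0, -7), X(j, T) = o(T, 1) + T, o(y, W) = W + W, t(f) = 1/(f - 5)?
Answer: 33511/110 ≈ 304.65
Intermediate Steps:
t(f) = 1/(-5 + f)
o(y, W) = 2*W
X(j, T) = 2 + T (X(j, T) = 2*1 + T = 2 + T)
S = 1831/110 (S = 23/22 - 78/(2 - 7) = 23*(1/22) - 78/(-5) = 23/22 - 78*(-1/5) = 23/22 + 78/5 = 1831/110 ≈ 16.645)
(6*t(3))*(-96) + S = (6/(-5 + 3))*(-96) + 1831/110 = (6/(-2))*(-96) + 1831/110 = (6*(-1/2))*(-96) + 1831/110 = -3*(-96) + 1831/110 = 288 + 1831/110 = 33511/110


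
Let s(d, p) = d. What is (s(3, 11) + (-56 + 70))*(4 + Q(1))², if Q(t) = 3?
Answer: 833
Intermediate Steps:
(s(3, 11) + (-56 + 70))*(4 + Q(1))² = (3 + (-56 + 70))*(4 + 3)² = (3 + 14)*7² = 17*49 = 833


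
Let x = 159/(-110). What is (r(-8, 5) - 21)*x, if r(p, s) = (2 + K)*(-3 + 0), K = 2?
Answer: 477/10 ≈ 47.700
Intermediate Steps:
x = -159/110 (x = 159*(-1/110) = -159/110 ≈ -1.4455)
r(p, s) = -12 (r(p, s) = (2 + 2)*(-3 + 0) = 4*(-3) = -12)
(r(-8, 5) - 21)*x = (-12 - 21)*(-159/110) = -33*(-159/110) = 477/10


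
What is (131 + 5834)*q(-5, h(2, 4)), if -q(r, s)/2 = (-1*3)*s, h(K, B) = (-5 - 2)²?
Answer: 1753710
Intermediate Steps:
h(K, B) = 49 (h(K, B) = (-7)² = 49)
q(r, s) = 6*s (q(r, s) = -2*(-1*3)*s = -(-6)*s = 6*s)
(131 + 5834)*q(-5, h(2, 4)) = (131 + 5834)*(6*49) = 5965*294 = 1753710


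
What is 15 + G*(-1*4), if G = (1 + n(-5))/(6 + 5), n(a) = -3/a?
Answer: 793/55 ≈ 14.418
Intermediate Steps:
G = 8/55 (G = (1 - 3/(-5))/(6 + 5) = (1 - 3*(-1/5))/11 = (1 + 3/5)*(1/11) = (8/5)*(1/11) = 8/55 ≈ 0.14545)
15 + G*(-1*4) = 15 + 8*(-1*4)/55 = 15 + (8/55)*(-4) = 15 - 32/55 = 793/55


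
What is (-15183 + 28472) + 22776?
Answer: 36065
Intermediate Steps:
(-15183 + 28472) + 22776 = 13289 + 22776 = 36065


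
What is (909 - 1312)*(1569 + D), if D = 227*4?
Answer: -998231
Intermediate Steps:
D = 908
(909 - 1312)*(1569 + D) = (909 - 1312)*(1569 + 908) = -403*2477 = -998231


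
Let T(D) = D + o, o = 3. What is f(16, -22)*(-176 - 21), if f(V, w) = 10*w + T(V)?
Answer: 39597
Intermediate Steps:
T(D) = 3 + D (T(D) = D + 3 = 3 + D)
f(V, w) = 3 + V + 10*w (f(V, w) = 10*w + (3 + V) = 3 + V + 10*w)
f(16, -22)*(-176 - 21) = (3 + 16 + 10*(-22))*(-176 - 21) = (3 + 16 - 220)*(-197) = -201*(-197) = 39597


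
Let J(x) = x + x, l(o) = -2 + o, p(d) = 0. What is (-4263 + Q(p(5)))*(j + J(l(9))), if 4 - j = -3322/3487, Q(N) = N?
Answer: -25612104/317 ≈ -80795.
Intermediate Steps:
J(x) = 2*x
j = 1570/317 (j = 4 - (-3322)/3487 = 4 - 1*(-302/317) = 4 + 302/317 = 1570/317 ≈ 4.9527)
(-4263 + Q(p(5)))*(j + J(l(9))) = (-4263 + 0)*(1570/317 + 2*(-2 + 9)) = -4263*(1570/317 + 2*7) = -4263*(1570/317 + 14) = -4263*6008/317 = -25612104/317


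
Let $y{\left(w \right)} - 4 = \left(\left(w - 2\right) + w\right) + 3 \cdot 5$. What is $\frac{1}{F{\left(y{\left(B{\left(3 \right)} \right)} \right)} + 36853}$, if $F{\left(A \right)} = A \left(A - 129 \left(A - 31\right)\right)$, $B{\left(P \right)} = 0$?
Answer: $\frac{1}{67844} \approx 1.474 \cdot 10^{-5}$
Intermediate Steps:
$y{\left(w \right)} = 17 + 2 w$ ($y{\left(w \right)} = 4 + \left(\left(\left(w - 2\right) + w\right) + 3 \cdot 5\right) = 4 + \left(\left(\left(-2 + w\right) + w\right) + 15\right) = 4 + \left(\left(-2 + 2 w\right) + 15\right) = 4 + \left(13 + 2 w\right) = 17 + 2 w$)
$F{\left(A \right)} = A \left(3999 - 128 A\right)$ ($F{\left(A \right)} = A \left(A - 129 \left(-31 + A\right)\right) = A \left(A - \left(-3999 + 129 A\right)\right) = A \left(3999 - 128 A\right)$)
$\frac{1}{F{\left(y{\left(B{\left(3 \right)} \right)} \right)} + 36853} = \frac{1}{\left(17 + 2 \cdot 0\right) \left(3999 - 128 \left(17 + 2 \cdot 0\right)\right) + 36853} = \frac{1}{\left(17 + 0\right) \left(3999 - 128 \left(17 + 0\right)\right) + 36853} = \frac{1}{17 \left(3999 - 2176\right) + 36853} = \frac{1}{17 \cdot 1823 + 36853} = \frac{1}{30991 + 36853} = \frac{1}{67844}$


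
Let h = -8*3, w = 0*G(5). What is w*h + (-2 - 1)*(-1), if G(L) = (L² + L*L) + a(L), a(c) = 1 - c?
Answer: 3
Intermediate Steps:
G(L) = 1 - L + 2*L² (G(L) = (L² + L*L) + (1 - L) = (L² + L²) + (1 - L) = 2*L² + (1 - L) = 1 - L + 2*L²)
w = 0 (w = 0*(1 - 1*5 + 2*5²) = 0*(1 - 5 + 2*25) = 0*(1 - 5 + 50) = 0*46 = 0)
h = -24
w*h + (-2 - 1)*(-1) = 0*(-24) + (-2 - 1)*(-1) = 0 - 3*(-1) = 0 + 3 = 3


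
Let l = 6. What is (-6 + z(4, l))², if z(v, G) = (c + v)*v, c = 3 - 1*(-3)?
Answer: 1156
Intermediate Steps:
c = 6 (c = 3 + 3 = 6)
z(v, G) = v*(6 + v) (z(v, G) = (6 + v)*v = v*(6 + v))
(-6 + z(4, l))² = (-6 + 4*(6 + 4))² = (-6 + 4*10)² = (-6 + 40)² = 34² = 1156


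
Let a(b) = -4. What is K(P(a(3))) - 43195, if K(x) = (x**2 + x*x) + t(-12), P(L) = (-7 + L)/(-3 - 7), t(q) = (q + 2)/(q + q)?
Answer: -12957649/300 ≈ -43192.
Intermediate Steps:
t(q) = (2 + q)/(2*q) (t(q) = (2 + q)/((2*q)) = (2 + q)*(1/(2*q)) = (2 + q)/(2*q))
P(L) = 7/10 - L/10 (P(L) = (-7 + L)/(-10) = (-7 + L)*(-1/10) = 7/10 - L/10)
K(x) = 5/12 + 2*x**2 (K(x) = (x**2 + x*x) + (1/2)*(2 - 12)/(-12) = (x**2 + x**2) + (1/2)*(-1/12)*(-10) = 2*x**2 + 5/12 = 5/12 + 2*x**2)
K(P(a(3))) - 43195 = (5/12 + 2*(7/10 - 1/10*(-4))**2) - 43195 = (5/12 + 2*(7/10 + 2/5)**2) - 43195 = (5/12 + 2*(11/10)**2) - 43195 = (5/12 + 2*(121/100)) - 43195 = (5/12 + 121/50) - 43195 = 851/300 - 43195 = -12957649/300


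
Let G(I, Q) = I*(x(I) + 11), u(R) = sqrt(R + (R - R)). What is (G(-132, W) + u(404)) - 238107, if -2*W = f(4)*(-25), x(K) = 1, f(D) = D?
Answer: -239691 + 2*sqrt(101) ≈ -2.3967e+5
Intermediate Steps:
u(R) = sqrt(R) (u(R) = sqrt(R + 0) = sqrt(R))
W = 50 (W = -2*(-25) = -1/2*(-100) = 50)
G(I, Q) = 12*I (G(I, Q) = I*(1 + 11) = I*12 = 12*I)
(G(-132, W) + u(404)) - 238107 = (12*(-132) + sqrt(404)) - 238107 = (-1584 + 2*sqrt(101)) - 238107 = -239691 + 2*sqrt(101)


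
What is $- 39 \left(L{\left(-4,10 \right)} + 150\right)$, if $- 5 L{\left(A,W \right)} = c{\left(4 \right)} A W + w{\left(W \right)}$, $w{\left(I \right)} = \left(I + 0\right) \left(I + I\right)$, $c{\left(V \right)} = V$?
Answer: $-5538$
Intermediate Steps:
$w{\left(I \right)} = 2 I^{2}$ ($w{\left(I \right)} = I 2 I = 2 I^{2}$)
$L{\left(A,W \right)} = - \frac{2 W^{2}}{5} - \frac{4 A W}{5}$ ($L{\left(A,W \right)} = - \frac{4 A W + 2 W^{2}}{5} = - \frac{2 W^{2} + 4 A W}{5} = - \frac{2 W^{2}}{5} - \frac{4 A W}{5}$)
$- 39 \left(L{\left(-4,10 \right)} + 150\right) = - 39 \left(\frac{2}{5} \cdot 10 \left(\left(-1\right) 10 - -8\right) + 150\right) = - 39 \left(\frac{2}{5} \cdot 10 \left(-10 + 8\right) + 150\right) = - 39 \left(\frac{2}{5} \cdot 10 \left(-2\right) + 150\right) = - 39 \left(-8 + 150\right) = \left(-39\right) 142 = -5538$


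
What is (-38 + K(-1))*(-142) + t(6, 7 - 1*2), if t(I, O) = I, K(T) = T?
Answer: 5544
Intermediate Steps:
(-38 + K(-1))*(-142) + t(6, 7 - 1*2) = (-38 - 1)*(-142) + 6 = -39*(-142) + 6 = 5538 + 6 = 5544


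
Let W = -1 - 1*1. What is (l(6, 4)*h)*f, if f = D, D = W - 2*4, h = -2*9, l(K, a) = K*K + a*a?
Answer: 9360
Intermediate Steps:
W = -2 (W = -1 - 1 = -2)
l(K, a) = K**2 + a**2
h = -18
D = -10 (D = -2 - 2*4 = -2 - 8 = -10)
f = -10
(l(6, 4)*h)*f = ((6**2 + 4**2)*(-18))*(-10) = ((36 + 16)*(-18))*(-10) = (52*(-18))*(-10) = -936*(-10) = 9360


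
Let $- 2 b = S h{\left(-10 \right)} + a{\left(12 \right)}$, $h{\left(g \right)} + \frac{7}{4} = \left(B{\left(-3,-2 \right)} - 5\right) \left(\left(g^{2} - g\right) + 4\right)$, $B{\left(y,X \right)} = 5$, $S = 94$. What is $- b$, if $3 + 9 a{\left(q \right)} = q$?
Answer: $- \frac{327}{4} \approx -81.75$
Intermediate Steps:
$a{\left(q \right)} = - \frac{1}{3} + \frac{q}{9}$
$h{\left(g \right)} = - \frac{7}{4}$ ($h{\left(g \right)} = - \frac{7}{4} + \left(5 - 5\right) \left(\left(g^{2} - g\right) + 4\right) = - \frac{7}{4} + 0 \left(4 + g^{2} - g\right) = - \frac{7}{4} + 0 = - \frac{7}{4}$)
$b = \frac{327}{4}$ ($b = - \frac{94 \left(- \frac{7}{4}\right) + \left(- \frac{1}{3} + \frac{1}{9} \cdot 12\right)}{2} = - \frac{- \frac{329}{2} + \left(- \frac{1}{3} + \frac{4}{3}\right)}{2} = - \frac{- \frac{329}{2} + 1}{2} = \left(- \frac{1}{2}\right) \left(- \frac{327}{2}\right) = \frac{327}{4} \approx 81.75$)
$- b = \left(-1\right) \frac{327}{4} = - \frac{327}{4}$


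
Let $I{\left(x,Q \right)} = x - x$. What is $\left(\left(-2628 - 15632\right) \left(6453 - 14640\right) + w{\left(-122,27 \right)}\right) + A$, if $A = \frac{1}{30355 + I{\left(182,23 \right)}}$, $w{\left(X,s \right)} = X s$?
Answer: $\frac{4537809200731}{30355} \approx 1.4949 \cdot 10^{8}$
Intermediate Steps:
$I{\left(x,Q \right)} = 0$
$A = \frac{1}{30355}$ ($A = \frac{1}{30355 + 0} = \frac{1}{30355} \approx 3.2943 \cdot 10^{-5}$)
$\left(\left(-2628 - 15632\right) \left(6453 - 14640\right) + w{\left(-122,27 \right)}\right) + A = \left(\left(-2628 - 15632\right) \left(6453 - 14640\right) - 3294\right) + \frac{1}{30355} = \left(\left(-18260\right) \left(-8187\right) - 3294\right) + \frac{1}{30355} = \left(149494620 - 3294\right) + \frac{1}{30355} = 149491326 + \frac{1}{30355} = \frac{4537809200731}{30355}$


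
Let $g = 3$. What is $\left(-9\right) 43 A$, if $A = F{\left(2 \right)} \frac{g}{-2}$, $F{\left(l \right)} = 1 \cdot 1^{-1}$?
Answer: $\frac{1161}{2} \approx 580.5$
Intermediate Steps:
$F{\left(l \right)} = 1$ ($F{\left(l \right)} = 1 \cdot 1 = 1$)
$A = - \frac{3}{2}$ ($A = 1 \frac{3}{-2} = 1 \cdot 3 \left(- \frac{1}{2}\right) = 1 \left(- \frac{3}{2}\right) = - \frac{3}{2} \approx -1.5$)
$\left(-9\right) 43 A = \left(-9\right) 43 \left(- \frac{3}{2}\right) = \left(-387\right) \left(- \frac{3}{2}\right) = \frac{1161}{2}$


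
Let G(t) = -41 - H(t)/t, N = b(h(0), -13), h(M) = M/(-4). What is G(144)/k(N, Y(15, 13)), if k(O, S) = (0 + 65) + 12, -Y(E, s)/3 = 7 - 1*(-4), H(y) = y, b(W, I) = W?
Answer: -6/11 ≈ -0.54545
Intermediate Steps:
h(M) = -M/4 (h(M) = M*(-¼) = -M/4)
N = 0 (N = -¼*0 = 0)
Y(E, s) = -33 (Y(E, s) = -3*(7 - 1*(-4)) = -3*(7 + 4) = -3*11 = -33)
k(O, S) = 77 (k(O, S) = 65 + 12 = 77)
G(t) = -42 (G(t) = -41 - t/t = -41 - 1*1 = -41 - 1 = -42)
G(144)/k(N, Y(15, 13)) = -42/77 = -42*1/77 = -6/11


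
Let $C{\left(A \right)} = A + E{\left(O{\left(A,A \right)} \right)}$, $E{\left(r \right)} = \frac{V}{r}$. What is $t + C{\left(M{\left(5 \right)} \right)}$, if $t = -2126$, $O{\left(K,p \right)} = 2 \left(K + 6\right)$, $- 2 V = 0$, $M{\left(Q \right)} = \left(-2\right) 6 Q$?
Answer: $-2186$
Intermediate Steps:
$M{\left(Q \right)} = - 12 Q$
$V = 0$ ($V = \left(- \frac{1}{2}\right) 0 = 0$)
$O{\left(K,p \right)} = 12 + 2 K$ ($O{\left(K,p \right)} = 2 \left(6 + K\right) = 12 + 2 K$)
$E{\left(r \right)} = 0$ ($E{\left(r \right)} = \frac{0}{r} = 0$)
$C{\left(A \right)} = A$ ($C{\left(A \right)} = A + 0 = A$)
$t + C{\left(M{\left(5 \right)} \right)} = -2126 - 60 = -2186$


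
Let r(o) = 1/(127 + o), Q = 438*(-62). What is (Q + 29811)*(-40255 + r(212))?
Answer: -12077102940/113 ≈ -1.0688e+8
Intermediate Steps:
Q = -27156
(Q + 29811)*(-40255 + r(212)) = (-27156 + 29811)*(-40255 + 1/(127 + 212)) = 2655*(-40255 + 1/339) = 2655*(-13646444/339) = -12077102940/113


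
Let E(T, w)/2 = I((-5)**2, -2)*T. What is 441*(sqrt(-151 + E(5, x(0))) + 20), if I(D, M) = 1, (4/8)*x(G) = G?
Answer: 8820 + 441*I*sqrt(141) ≈ 8820.0 + 5236.6*I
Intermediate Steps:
x(G) = 2*G
E(T, w) = 2*T (E(T, w) = 2*(1*T) = 2*T)
441*(sqrt(-151 + E(5, x(0))) + 20) = 441*(sqrt(-151 + 2*5) + 20) = 441*(sqrt(-151 + 10) + 20) = 441*(sqrt(-141) + 20) = 441*(I*sqrt(141) + 20) = 441*(20 + I*sqrt(141)) = 8820 + 441*I*sqrt(141)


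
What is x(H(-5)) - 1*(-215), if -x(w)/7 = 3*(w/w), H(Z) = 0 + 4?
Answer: 194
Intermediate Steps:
H(Z) = 4
x(w) = -21 (x(w) = -21*w/w = -21)
x(H(-5)) - 1*(-215) = -21 - 1*(-215) = -21 + 215 = 194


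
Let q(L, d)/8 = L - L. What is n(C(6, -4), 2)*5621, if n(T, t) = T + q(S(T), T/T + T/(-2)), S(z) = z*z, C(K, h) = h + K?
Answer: 11242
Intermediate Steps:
C(K, h) = K + h
S(z) = z²
q(L, d) = 0 (q(L, d) = 8*(L - L) = 8*0 = 0)
n(T, t) = T (n(T, t) = T + 0 = T)
n(C(6, -4), 2)*5621 = (6 - 4)*5621 = 2*5621 = 11242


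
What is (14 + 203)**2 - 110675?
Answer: -63586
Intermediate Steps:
(14 + 203)**2 - 110675 = 217**2 - 110675 = 47089 - 110675 = -63586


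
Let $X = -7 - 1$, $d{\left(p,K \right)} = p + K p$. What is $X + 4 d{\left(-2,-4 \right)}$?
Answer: $16$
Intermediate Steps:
$X = -8$
$X + 4 d{\left(-2,-4 \right)} = -8 + 4 \left(- 2 \left(1 - 4\right)\right) = -8 + 4 \left(\left(-2\right) \left(-3\right)\right) = -8 + 4 \cdot 6 = -8 + 24 = 16$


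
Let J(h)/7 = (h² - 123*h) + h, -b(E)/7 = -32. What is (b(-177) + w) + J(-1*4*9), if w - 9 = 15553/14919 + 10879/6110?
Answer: 3650927532041/91155090 ≈ 40052.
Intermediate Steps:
b(E) = 224 (b(E) = -7*(-32) = 224)
w = 1077728441/91155090 (w = 9 + (15553/14919 + 10879/6110) = 9 + 257332631/91155090 = 1077728441/91155090 ≈ 11.823)
J(h) = -854*h + 7*h² (J(h) = 7*((h² - 123*h) + h) = 7*(h² - 122*h) = -854*h + 7*h²)
(b(-177) + w) + J(-1*4*9) = (224 + 1077728441/91155090) + 7*(-1*4*9)*(-122 - 1*4*9) = 21496468601/91155090 + 7*(-4*9)*(-122 - 4*9) = 21496468601/91155090 + 7*(-36)*(-122 - 36) = 21496468601/91155090 + 7*(-36)*(-158) = 21496468601/91155090 + 39816 = 3650927532041/91155090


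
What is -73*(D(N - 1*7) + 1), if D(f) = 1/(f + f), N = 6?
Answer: -73/2 ≈ -36.500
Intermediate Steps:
D(f) = 1/(2*f)
-73*(D(N - 1*7) + 1) = -73*(1/(2*(6 - 1*7)) + 1) = -73*(1/(2*(6 - 7)) + 1) = -73*((½)/(-1) + 1) = -73*((½)*(-1) + 1) = -73*(-½ + 1) = -73*½ = -73/2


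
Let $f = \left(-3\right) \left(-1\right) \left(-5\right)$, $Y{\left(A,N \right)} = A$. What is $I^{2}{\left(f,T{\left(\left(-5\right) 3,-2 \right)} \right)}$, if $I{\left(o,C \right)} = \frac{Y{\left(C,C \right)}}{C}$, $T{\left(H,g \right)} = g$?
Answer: $1$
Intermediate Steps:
$f = -15$ ($f = 3 \left(-5\right) = -15$)
$I{\left(o,C \right)} = 1$ ($I{\left(o,C \right)} = \frac{C}{C} = 1$)
$I^{2}{\left(f,T{\left(\left(-5\right) 3,-2 \right)} \right)} = 1^{2} = 1$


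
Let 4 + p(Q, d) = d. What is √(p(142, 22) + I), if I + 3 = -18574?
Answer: I*√18559 ≈ 136.23*I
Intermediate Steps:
I = -18577 (I = -3 - 18574 = -18577)
p(Q, d) = -4 + d
√(p(142, 22) + I) = √((-4 + 22) - 18577) = √(18 - 18577) = √(-18559) = I*√18559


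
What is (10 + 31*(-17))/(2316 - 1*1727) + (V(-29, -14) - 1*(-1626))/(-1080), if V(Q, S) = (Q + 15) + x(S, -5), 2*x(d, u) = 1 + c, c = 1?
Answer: -1508417/636120 ≈ -2.3713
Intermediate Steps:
x(d, u) = 1 (x(d, u) = (1 + 1)/2 = (½)*2 = 1)
V(Q, S) = 16 + Q (V(Q, S) = (Q + 15) + 1 = (15 + Q) + 1 = 16 + Q)
(10 + 31*(-17))/(2316 - 1*1727) + (V(-29, -14) - 1*(-1626))/(-1080) = (10 + 31*(-17))/(2316 - 1*1727) + ((16 - 29) - 1*(-1626))/(-1080) = (10 - 527)/(2316 - 1727) + (-13 + 1626)*(-1/1080) = -517/589 + 1613*(-1/1080) = -517*1/589 - 1613/1080 = -517/589 - 1613/1080 = -1508417/636120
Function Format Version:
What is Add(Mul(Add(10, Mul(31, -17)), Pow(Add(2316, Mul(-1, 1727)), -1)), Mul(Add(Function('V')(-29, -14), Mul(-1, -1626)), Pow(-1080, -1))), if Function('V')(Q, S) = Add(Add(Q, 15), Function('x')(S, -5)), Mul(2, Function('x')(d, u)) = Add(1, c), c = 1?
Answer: Rational(-1508417, 636120) ≈ -2.3713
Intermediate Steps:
Function('x')(d, u) = 1 (Function('x')(d, u) = Mul(Rational(1, 2), Add(1, 1)) = Mul(Rational(1, 2), 2) = 1)
Function('V')(Q, S) = Add(16, Q) (Function('V')(Q, S) = Add(Add(Q, 15), 1) = Add(Add(15, Q), 1) = Add(16, Q))
Add(Mul(Add(10, Mul(31, -17)), Pow(Add(2316, Mul(-1, 1727)), -1)), Mul(Add(Function('V')(-29, -14), Mul(-1, -1626)), Pow(-1080, -1))) = Add(Mul(Add(10, Mul(31, -17)), Pow(Add(2316, Mul(-1, 1727)), -1)), Mul(Add(Add(16, -29), Mul(-1, -1626)), Pow(-1080, -1))) = Add(Mul(Add(10, -527), Pow(Add(2316, -1727), -1)), Mul(Add(-13, 1626), Rational(-1, 1080))) = Add(Mul(-517, Pow(589, -1)), Mul(1613, Rational(-1, 1080))) = Add(Mul(-517, Rational(1, 589)), Rational(-1613, 1080)) = Add(Rational(-517, 589), Rational(-1613, 1080)) = Rational(-1508417, 636120)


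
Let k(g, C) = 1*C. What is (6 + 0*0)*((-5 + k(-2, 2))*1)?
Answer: -18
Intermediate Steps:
k(g, C) = C
(6 + 0*0)*((-5 + k(-2, 2))*1) = (6 + 0*0)*((-5 + 2)*1) = (6 + 0)*(-3*1) = 6*(-3) = -18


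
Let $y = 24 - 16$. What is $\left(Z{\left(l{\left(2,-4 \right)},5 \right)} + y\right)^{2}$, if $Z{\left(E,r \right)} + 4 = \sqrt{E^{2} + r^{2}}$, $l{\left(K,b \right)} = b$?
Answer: $\left(4 + \sqrt{41}\right)^{2} \approx 108.22$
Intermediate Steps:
$y = 8$
$Z{\left(E,r \right)} = -4 + \sqrt{E^{2} + r^{2}}$
$\left(Z{\left(l{\left(2,-4 \right)},5 \right)} + y\right)^{2} = \left(\left(-4 + \sqrt{\left(-4\right)^{2} + 5^{2}}\right) + 8\right)^{2} = \left(\left(-4 + \sqrt{16 + 25}\right) + 8\right)^{2} = \left(\left(-4 + \sqrt{41}\right) + 8\right)^{2} = \left(4 + \sqrt{41}\right)^{2}$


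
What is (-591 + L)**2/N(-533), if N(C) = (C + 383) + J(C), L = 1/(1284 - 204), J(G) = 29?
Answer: -407400081841/141134400 ≈ -2886.6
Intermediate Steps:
L = 1/1080 ≈ 0.00092593
N(C) = 412 + C (N(C) = (C + 383) + 29 = (383 + C) + 29 = 412 + C)
(-591 + L)**2/N(-533) = (-591 + 1/1080)**2/(412 - 533) = (-638279/1080)**2/(-121) = (407400081841/1166400)*(-1/121) = -407400081841/141134400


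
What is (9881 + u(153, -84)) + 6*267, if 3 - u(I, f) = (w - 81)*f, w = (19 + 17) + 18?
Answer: 9218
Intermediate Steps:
w = 54 (w = 36 + 18 = 54)
u(I, f) = 3 + 27*f (u(I, f) = 3 - (54 - 81)*f = 3 - (-27)*f = 3 + 27*f)
(9881 + u(153, -84)) + 6*267 = (9881 + (3 + 27*(-84))) + 6*267 = (9881 + (3 - 2268)) + 1602 = (9881 - 2265) + 1602 = 7616 + 1602 = 9218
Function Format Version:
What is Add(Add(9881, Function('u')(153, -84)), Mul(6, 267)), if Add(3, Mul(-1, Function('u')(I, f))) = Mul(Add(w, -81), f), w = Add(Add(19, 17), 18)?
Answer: 9218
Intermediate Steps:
w = 54 (w = Add(36, 18) = 54)
Function('u')(I, f) = Add(3, Mul(27, f)) (Function('u')(I, f) = Add(3, Mul(-1, Mul(Add(54, -81), f))) = Add(3, Mul(-1, Mul(-27, f))) = Add(3, Mul(27, f)))
Add(Add(9881, Function('u')(153, -84)), Mul(6, 267)) = Add(Add(9881, Add(3, Mul(27, -84))), Mul(6, 267)) = Add(Add(9881, Add(3, -2268)), 1602) = Add(Add(9881, -2265), 1602) = Add(7616, 1602) = 9218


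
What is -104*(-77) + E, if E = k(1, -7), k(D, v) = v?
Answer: 8001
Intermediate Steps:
E = -7
-104*(-77) + E = -104*(-77) - 7 = 8008 - 7 = 8001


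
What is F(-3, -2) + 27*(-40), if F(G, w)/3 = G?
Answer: -1089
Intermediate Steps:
F(G, w) = 3*G
F(-3, -2) + 27*(-40) = 3*(-3) + 27*(-40) = -9 - 1080 = -1089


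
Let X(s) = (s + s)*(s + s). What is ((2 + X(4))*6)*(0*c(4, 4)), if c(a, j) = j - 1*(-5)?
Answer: 0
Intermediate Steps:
X(s) = 4*s² (X(s) = (2*s)*(2*s) = 4*s²)
c(a, j) = 5 + j (c(a, j) = j + 5 = 5 + j)
((2 + X(4))*6)*(0*c(4, 4)) = ((2 + 4*4²)*6)*(0*(5 + 4)) = ((2 + 4*16)*6)*(0*9) = ((2 + 64)*6)*0 = (66*6)*0 = 396*0 = 0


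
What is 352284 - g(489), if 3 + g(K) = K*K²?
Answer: -116577882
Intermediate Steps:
g(K) = -3 + K³ (g(K) = -3 + K*K² = -3 + K³)
352284 - g(489) = 352284 - (-3 + 489³) = 352284 - (-3 + 116930169) = 352284 - 1*116930166 = 352284 - 116930166 = -116577882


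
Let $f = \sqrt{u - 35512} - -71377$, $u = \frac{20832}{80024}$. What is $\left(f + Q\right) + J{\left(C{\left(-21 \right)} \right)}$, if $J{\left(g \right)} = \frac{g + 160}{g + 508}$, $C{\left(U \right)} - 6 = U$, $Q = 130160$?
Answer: $\frac{3426134}{17} + \frac{2 i \sqrt{18129107101}}{1429} \approx 2.0154 \cdot 10^{5} + 188.45 i$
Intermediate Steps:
$u = \frac{372}{1429}$ ($u = 20832 \cdot \frac{1}{80024} = \frac{372}{1429} \approx 0.26032$)
$C{\left(U \right)} = 6 + U$
$J{\left(g \right)} = \frac{160 + g}{508 + g}$
$f = 71377 + \frac{2 i \sqrt{18129107101}}{1429}$ ($f = \sqrt{\frac{372}{1429} - 35512} - -71377 = \sqrt{- \frac{50746276}{1429}} + 71377 = \frac{2 i \sqrt{18129107101}}{1429} + 71377 = 71377 + \frac{2 i \sqrt{18129107101}}{1429} \approx 71377.0 + 188.45 i$)
$\left(f + Q\right) + J{\left(C{\left(-21 \right)} \right)} = \left(\left(71377 + \frac{2 i \sqrt{18129107101}}{1429}\right) + 130160\right) + \frac{160 + \left(6 - 21\right)}{508 + \left(6 - 21\right)} = \left(201537 + \frac{2 i \sqrt{18129107101}}{1429}\right) + \frac{160 - 15}{508 - 15} = \left(201537 + \frac{2 i \sqrt{18129107101}}{1429}\right) + \frac{1}{493} \cdot 145 = \left(201537 + \frac{2 i \sqrt{18129107101}}{1429}\right) + \frac{5}{17} = \frac{3426134}{17} + \frac{2 i \sqrt{18129107101}}{1429}$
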